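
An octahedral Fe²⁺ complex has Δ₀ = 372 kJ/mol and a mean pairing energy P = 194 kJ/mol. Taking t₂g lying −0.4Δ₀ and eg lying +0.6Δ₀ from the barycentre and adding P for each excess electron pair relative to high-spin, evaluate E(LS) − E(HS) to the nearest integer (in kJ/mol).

-356

Group 8 minus oxidation state +2 gives a d⁶ configuration for Fe²⁺.
High-spin d⁶ fills as t₂g⁴ eg² with CFSE 4(−0.4) + 2(+0.6) = -0.4Δ₀ = -149 kJ/mol.
Low-spin t₂g⁶ eg⁰ gives -2.4Δ₀ = -893 kJ/mol, but forming 2 extra pairs costs 2P = 388 kJ/mol, so E(LS) = -893 + 388 = -505 kJ/mol.
Thus E(LS) − E(HS) = -356 kJ/mol.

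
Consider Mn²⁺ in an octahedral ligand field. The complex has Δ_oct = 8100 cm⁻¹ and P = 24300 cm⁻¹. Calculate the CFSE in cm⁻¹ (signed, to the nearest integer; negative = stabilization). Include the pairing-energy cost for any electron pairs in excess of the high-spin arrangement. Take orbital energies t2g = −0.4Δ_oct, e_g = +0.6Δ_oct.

0

Mn is in group 7, so Mn²⁺ is d⁵ (7 − 2 = 5).
Here Δ_oct < P (8100 < 24300), so the high-spin state is favoured.
That gives t2g^3 e_g^2.
Orbital CFSE = 0.0Δ_oct = 0.0 × 8100 = 0 cm⁻¹.
High-spin has no excess pairs, so no pairing correction applies.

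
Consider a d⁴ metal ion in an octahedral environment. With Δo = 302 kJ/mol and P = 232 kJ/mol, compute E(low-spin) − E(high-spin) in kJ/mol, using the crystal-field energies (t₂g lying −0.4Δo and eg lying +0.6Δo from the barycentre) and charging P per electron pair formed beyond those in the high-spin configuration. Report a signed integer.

-70

In the high-spin limit (t₂g³ eg¹) the orbital term is -0.6Δo = -181 kJ/mol, with no excess pairing.
Low-spin t₂g⁴ eg⁰ gives -1.6Δo = -483 kJ/mol, but forming 1 extra pair costs 1P = 232 kJ/mol, so E(LS) = -483 + 232 = -251 kJ/mol.
E(LS) − E(HS) = -251 − (-181) = -70 kJ/mol.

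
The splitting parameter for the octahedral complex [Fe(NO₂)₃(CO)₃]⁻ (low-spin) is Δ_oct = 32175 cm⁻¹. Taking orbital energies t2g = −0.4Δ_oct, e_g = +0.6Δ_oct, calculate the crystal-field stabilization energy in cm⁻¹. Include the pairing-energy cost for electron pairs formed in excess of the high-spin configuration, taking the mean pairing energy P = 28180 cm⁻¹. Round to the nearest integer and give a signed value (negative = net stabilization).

-20860

Ligand charges: 3×(-1) from NO₂⁻ and 3×(+0) from CO sum to -3; with overall charge -1, Fe is +2.
Fe is in group 8, so Fe²⁺ is d⁶ (8 − 2 = 6).
The d⁶ electrons fill as t2g^6 e_g^0.
The orbital stabilization is -2.4Δ_oct = -2.4 × 32175 = -77220 cm⁻¹.
High-spin d⁶ would be t2g^4 e_g^2 with 1 pair; low-spin has 3, so 2 excess pairs cost +2P = +56360 cm⁻¹.
Overall CFSE = -77220 + 56360 = -20860 cm⁻¹.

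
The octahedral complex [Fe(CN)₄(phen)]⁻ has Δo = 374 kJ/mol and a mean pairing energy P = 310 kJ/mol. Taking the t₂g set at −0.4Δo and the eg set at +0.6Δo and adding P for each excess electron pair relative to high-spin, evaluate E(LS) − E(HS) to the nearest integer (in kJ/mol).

Ligand charges: 4×(-1) from CN⁻ and 1×(+0) from phen sum to -4; with overall charge -1, Fe is +3.
Fe³⁺: group 8, so d-count = 8 − 3 = 5.
In the high-spin limit (t₂g³ eg²) the orbital term is 0.0Δo = 0 kJ/mol, with no excess pairing.
Low-spin: t₂g⁵ eg⁰, orbital CFSE = -2.0Δo = -748 kJ/mol; plus 2 excess pairs × P = +620 kJ/mol; total -128 kJ/mol.
Thus E(LS) − E(HS) = -128 kJ/mol.

-128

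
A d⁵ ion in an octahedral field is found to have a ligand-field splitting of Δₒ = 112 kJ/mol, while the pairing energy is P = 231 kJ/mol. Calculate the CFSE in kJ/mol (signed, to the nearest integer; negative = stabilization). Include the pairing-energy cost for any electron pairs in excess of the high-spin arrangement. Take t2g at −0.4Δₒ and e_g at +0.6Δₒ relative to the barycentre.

0

Since Δₒ = 112 kJ/mol < P = 231 kJ/mol, the complex adopts the high-spin configuration.
That gives t2g^3 e_g^2.
Orbital CFSE = 0.0Δₒ = 0.0 × 112 = 0 kJ/mol.
High-spin has no excess pairs, so no pairing correction applies.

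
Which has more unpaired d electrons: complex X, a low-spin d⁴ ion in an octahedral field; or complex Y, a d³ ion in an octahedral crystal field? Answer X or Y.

X: t₂g⁴ eg⁰ → 2 unpaired.
Y: For octahedral d³ the high- and low-spin configurations coincide; t₂g³ eg⁰ → 3 unpaired.
So Y has more unpaired electrons.

Y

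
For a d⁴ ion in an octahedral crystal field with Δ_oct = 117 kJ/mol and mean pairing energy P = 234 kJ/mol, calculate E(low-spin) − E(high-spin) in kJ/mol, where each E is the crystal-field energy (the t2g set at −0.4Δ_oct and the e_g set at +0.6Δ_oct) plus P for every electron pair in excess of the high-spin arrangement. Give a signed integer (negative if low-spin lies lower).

117

In the high-spin limit (t2g^3 e_g^1) the orbital term is -0.6Δ_oct = -70 kJ/mol, with no excess pairing.
Low-spin: t2g^4 e_g^0, orbital CFSE = -1.6Δ_oct = -187 kJ/mol; plus 1 excess pair × P = +234 kJ/mol; total 47 kJ/mol.
E(LS) − E(HS) = 47 − (-70) = 117 kJ/mol.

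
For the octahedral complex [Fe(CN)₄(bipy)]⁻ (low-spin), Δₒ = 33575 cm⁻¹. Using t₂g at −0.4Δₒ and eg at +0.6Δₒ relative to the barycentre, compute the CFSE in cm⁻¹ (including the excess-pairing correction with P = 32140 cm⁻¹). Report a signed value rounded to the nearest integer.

Ligand charges: 4×(-1) from CN⁻ and 1×(+0) from bipy sum to -4; with overall charge -1, Fe is +3.
Group 8 minus oxidation state +3 gives a d⁵ configuration for Fe³⁺.
Electron filling gives t₂g⁵ eg⁰.
Orbital CFSE = 5(-0.4) + 0(0.6) = -2.0Δₒ = -2.0 × 33575 = -67150 cm⁻¹.
Pairing penalty: 2 pairs vs 0 in the high-spin reference → 2 extra × P = 64280 cm⁻¹.
Combining: -67150 + 64280 = -2870 cm⁻¹.

-2870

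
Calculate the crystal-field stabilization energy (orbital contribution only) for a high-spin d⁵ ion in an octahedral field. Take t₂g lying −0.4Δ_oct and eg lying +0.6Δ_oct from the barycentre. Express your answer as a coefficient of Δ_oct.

0.0 Δ_oct

Configuration: t₂g³ eg².
CFSE = 3(-0.4Δ_oct) + 2(0.6Δ_oct) = -1.2Δ_oct + 1.2Δ_oct = 0.0Δ_oct.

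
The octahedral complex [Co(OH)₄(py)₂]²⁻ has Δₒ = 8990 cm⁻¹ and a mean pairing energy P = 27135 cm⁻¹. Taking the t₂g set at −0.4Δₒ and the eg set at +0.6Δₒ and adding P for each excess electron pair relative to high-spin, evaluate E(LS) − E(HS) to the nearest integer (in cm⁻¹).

Ligand charges: 4×(-1) from OH⁻ and 2×(+0) from py sum to -4; with overall charge -2, Co is +2.
Co sits in group 9; removing 2 electrons leaves Co²⁺ with 9 − 2 = 7 d electrons.
In the high-spin limit (t₂g⁵ eg²) the orbital term is -0.8Δₒ = -7192 cm⁻¹, with no excess pairing.
For low-spin the configuration is t₂g⁶ eg¹: orbital energy -1.8 × 8990 = -16182 cm⁻¹, and 1 additional pair relative to high-spin adds 27135 cm⁻¹, giving 10953 cm⁻¹.
Thus E(LS) − E(HS) = 18145 cm⁻¹.

18145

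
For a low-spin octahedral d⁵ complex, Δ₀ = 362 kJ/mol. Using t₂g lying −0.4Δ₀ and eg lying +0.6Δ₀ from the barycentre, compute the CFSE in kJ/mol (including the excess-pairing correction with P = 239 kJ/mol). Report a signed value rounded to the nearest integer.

The d⁵ electrons fill as t₂g⁵ eg⁰.
Orbital CFSE = 5(-0.4) + 0(0.6) = -2.0Δ₀ = -2.0 × 362 = -724 kJ/mol.
High-spin d⁵ would be t₂g³ eg² with 0 pairs; low-spin has 2, so 2 excess pairs cost +2P = +478 kJ/mol.
Net CFSE = -724 + 478 = -246 kJ/mol.

-246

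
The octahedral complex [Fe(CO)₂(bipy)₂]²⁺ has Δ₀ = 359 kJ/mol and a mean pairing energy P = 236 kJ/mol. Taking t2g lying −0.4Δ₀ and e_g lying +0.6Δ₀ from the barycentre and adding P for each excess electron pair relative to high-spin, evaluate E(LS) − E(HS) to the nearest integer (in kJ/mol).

-246

Ligand charges: 2×(+0) from CO and 2×(+0) from bipy sum to +0; with overall charge +2, Fe is +2.
Fe is in group 8, so Fe²⁺ is d⁶ (8 − 2 = 6).
High-spin d⁶ fills as t2g^4 e_g^2 with CFSE 4(−0.4) + 2(+0.6) = -0.4Δ₀ = -144 kJ/mol.
For low-spin the configuration is t2g^6 e_g^0: orbital energy -2.4 × 359 = -862 kJ/mol, and 2 additional pairs relative to high-spin add 472 kJ/mol, giving -390 kJ/mol.
Thus E(LS) − E(HS) = -246 kJ/mol.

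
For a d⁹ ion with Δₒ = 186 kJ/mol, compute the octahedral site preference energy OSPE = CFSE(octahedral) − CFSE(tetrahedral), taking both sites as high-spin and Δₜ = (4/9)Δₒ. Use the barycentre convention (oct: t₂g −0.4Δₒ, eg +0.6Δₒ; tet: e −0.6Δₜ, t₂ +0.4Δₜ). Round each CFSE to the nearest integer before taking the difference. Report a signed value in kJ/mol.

-79

In an octahedral site d⁹ (HS) is t2g^6 e_g^3, giving CFSE(oct) = -0.6Δₒ = -112 kJ/mol.
Tetrahedral e^4 t2^5 gives -0.4Δₜ = -0.4 × (4/9) × 186 = -33 kJ/mol.
OSPE = CFSE(oct) − CFSE(tet) = -112 − (-33) = -79 kJ/mol.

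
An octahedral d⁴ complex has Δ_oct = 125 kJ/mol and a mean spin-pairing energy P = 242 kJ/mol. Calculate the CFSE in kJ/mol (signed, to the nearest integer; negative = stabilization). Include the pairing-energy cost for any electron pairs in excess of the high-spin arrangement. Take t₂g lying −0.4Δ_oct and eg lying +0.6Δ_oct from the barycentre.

Here Δ_oct < P (125 < 242), so the high-spin state is favoured.
Filling d⁴ accordingly: t₂g³ eg¹.
Orbital CFSE = -0.6Δ_oct = -0.6 × 125 = -75 kJ/mol.
High-spin has no excess pairs, so no pairing correction applies.

-75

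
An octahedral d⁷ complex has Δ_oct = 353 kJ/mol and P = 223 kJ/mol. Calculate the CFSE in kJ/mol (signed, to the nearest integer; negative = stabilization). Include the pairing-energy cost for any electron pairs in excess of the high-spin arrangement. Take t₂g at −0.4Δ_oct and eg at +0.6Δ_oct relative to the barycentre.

Since Δ_oct = 353 kJ/mol > P = 223 kJ/mol, the complex adopts the low-spin configuration.
Filling d⁷ accordingly: t₂g⁶ eg¹.
Orbital CFSE = -1.8Δ_oct = -1.8 × 353 = -635 kJ/mol.
Excess pairs vs high-spin: 3 − 2 = 1; pairing cost = +223 kJ/mol.
Net CFSE = -635 + 223 = -412 kJ/mol.

-412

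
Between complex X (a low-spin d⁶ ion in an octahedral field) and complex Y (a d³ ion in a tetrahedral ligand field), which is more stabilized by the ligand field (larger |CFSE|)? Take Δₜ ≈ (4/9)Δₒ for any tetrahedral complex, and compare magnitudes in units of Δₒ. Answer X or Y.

X: t₂g⁶ eg⁰, CFSE = -2.4Δₒ.
Y: Tetrahedral fields are weak (Δₜ ≈ 4/9 Δₒ), so electrons fill high-spin; e² t₂¹, CFSE = -0.8Δₜ ≈ -0.36Δₒ.
So X has the larger |CFSE|.

X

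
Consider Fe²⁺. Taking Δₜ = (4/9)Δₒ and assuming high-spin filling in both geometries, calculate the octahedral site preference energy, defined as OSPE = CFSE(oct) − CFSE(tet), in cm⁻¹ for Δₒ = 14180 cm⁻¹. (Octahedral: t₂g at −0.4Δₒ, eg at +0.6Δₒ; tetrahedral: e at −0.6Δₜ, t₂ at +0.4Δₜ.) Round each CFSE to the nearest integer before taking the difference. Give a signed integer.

-1891

Fe²⁺: group 8, so d-count = 8 − 2 = 6.
Octahedral high-spin t2g^4 e_g^2: CFSE = -0.4 × 14180 = -5672 cm⁻¹.
Tetrahedral e^3 t2^3 gives -0.6Δₜ = -0.6 × (4/9) × 14180 = -3781 cm⁻¹.
OSPE = CFSE(oct) − CFSE(tet) = -5672 − (-3781) = -1891 cm⁻¹.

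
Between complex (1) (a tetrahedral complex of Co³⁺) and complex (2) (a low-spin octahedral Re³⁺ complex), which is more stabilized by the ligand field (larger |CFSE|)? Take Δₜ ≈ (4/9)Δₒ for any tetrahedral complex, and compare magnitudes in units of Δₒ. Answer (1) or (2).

(2)

(1): Co³⁺: group 9, so d-count = 9 − 3 = 6; With tetrahedral geometry the complex is necessarily high-spin; e^3 t2^3, CFSE = -0.6Δₜ ≈ -0.27Δₒ.
(2): Re sits in group 7; removing 3 electrons leaves Re³⁺ with 7 − 3 = 4 d electrons; t2g^4 e_g^0, CFSE = -1.6Δₒ.
So (2) has the larger |CFSE|.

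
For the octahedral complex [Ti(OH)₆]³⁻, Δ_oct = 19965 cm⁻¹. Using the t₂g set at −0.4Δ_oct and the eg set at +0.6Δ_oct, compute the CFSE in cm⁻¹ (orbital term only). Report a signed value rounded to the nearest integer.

-7986

Each OH⁻ contributes -1; 6 × (-1) = -6. With overall charge -3, Ti is in the +3 oxidation state.
Ti³⁺: group 4, so d-count = 4 − 3 = 1.
The d¹ electrons fill as t₂g¹ eg⁰.
Orbital CFSE = 1(-0.4) + 0(0.6) = -0.4Δ_oct = -0.4 × 19965 = -7986 cm⁻¹.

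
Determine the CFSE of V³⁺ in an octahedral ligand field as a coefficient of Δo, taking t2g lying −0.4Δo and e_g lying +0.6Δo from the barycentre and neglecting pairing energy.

-0.8 Δo

V sits in group 5; removing 3 electrons leaves V³⁺ with 5 − 3 = 2 d electrons.
Configuration: t2g^2 e_g^0.
CFSE = 2(-0.4Δo) + 0(0.6Δo) = -0.8Δo + 0.0Δo = -0.8Δo.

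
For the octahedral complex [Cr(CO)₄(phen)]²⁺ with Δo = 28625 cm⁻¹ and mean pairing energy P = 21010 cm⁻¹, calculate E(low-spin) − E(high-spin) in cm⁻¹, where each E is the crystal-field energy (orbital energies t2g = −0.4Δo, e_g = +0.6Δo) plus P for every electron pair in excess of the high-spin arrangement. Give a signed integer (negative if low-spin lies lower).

Ligand charges: 4×(+0) from CO and 1×(+0) from phen sum to +0; with overall charge +2, Cr is +2.
Cr sits in group 6; removing 2 electrons leaves Cr²⁺ with 6 − 2 = 4 d electrons.
High-spin d⁴ fills as t2g^3 e_g^1 with CFSE 3(−0.4) + 1(+0.6) = -0.6Δo = -17175 cm⁻¹.
For low-spin the configuration is t2g^4 e_g^0: orbital energy -1.6 × 28625 = -45800 cm⁻¹, and 1 additional pair relative to high-spin adds 21010 cm⁻¹, giving -24790 cm⁻¹.
The difference is -24790 − (-17175) = -7615 cm⁻¹, so low-spin lies lower.

-7615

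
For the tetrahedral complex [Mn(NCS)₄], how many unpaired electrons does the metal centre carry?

Each NCS⁻ contributes -1; 4 × (-1) = -4. With overall charge +0, Mn is in the +4 oxidation state.
Mn⁴⁺: group 7, so d-count = 7 − 4 = 3.
Tetrahedral splitting is small, so the complex is high-spin.
Configuration: e^2 t2^1, giving 3 unpaired electrons.

3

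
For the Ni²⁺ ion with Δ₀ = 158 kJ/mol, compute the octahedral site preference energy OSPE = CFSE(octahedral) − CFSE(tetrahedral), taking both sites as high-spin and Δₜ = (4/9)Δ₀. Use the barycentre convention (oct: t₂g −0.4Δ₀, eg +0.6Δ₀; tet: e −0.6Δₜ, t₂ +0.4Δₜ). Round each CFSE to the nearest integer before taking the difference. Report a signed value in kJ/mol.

-134

Ni is in group 10, so Ni²⁺ is d⁸ (10 − 2 = 8).
Octahedral (high-spin): t₂g⁶ eg², CFSE = 6(−0.4) + 2(+0.6) = -1.2Δ₀ = -1.2 × 158 = -190 kJ/mol.
Tetrahedral e⁴ t₂⁴ gives -0.8Δₜ = -0.8 × (4/9) × 158 = -56 kJ/mol.
OSPE = CFSE(oct) − CFSE(tet) = -190 − (-56) = -134 kJ/mol.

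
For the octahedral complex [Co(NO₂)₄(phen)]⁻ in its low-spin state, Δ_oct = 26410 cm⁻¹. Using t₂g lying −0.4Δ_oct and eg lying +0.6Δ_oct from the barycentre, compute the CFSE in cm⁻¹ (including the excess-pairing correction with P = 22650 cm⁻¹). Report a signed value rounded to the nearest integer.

Ligand charges: 4×(-1) from NO₂⁻ and 1×(+0) from phen sum to -4; with overall charge -1, Co is +3.
Co is in group 9, so Co³⁺ is d⁶ (9 − 3 = 6).
Electron filling gives t₂g⁶ eg⁰.
CFSE(orbital) = 6×(-0.4Δ_oct) + 0×(0.6Δ_oct) = -2.4Δ_oct; with Δ_oct = 26410 cm⁻¹ that is -63384 cm⁻¹.
High-spin d⁶ would be t₂g⁴ eg² with 1 pair; low-spin has 3, so 2 excess pairs cost +2P = +45300 cm⁻¹.
Combining: -63384 + 45300 = -18084 cm⁻¹.

-18084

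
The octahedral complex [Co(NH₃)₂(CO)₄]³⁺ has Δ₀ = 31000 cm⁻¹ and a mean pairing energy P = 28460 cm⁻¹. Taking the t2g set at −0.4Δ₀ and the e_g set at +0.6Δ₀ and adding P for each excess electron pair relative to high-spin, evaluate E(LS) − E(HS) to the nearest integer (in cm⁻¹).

-5080

Ligand charges: 2×(+0) from NH₃ and 4×(+0) from CO sum to +0; with overall charge +3, Co is +3.
Group 9 minus oxidation state +3 gives a d⁶ configuration for Co³⁺.
In the high-spin limit (t2g^4 e_g^2) the orbital term is -0.4Δ₀ = -12400 cm⁻¹, with no excess pairing.
Low-spin: t2g^6 e_g^0, orbital CFSE = -2.4Δ₀ = -74400 cm⁻¹; plus 2 excess pairs × P = +56920 cm⁻¹; total -17480 cm⁻¹.
E(LS) − E(HS) = -17480 − (-12400) = -5080 cm⁻¹.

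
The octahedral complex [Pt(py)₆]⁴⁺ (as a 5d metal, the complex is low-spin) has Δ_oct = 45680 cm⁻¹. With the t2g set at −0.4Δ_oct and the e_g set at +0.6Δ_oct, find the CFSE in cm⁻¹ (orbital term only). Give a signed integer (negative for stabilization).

py is neutral, so the +4 overall charge sits on Pt: oxidation state +4.
Pt is in group 10, so Pt⁴⁺ is d⁶ (10 − 4 = 6).
The d⁶ electrons fill as t2g^6 e_g^0.
The orbital stabilization is -2.4Δ_oct = -2.4 × 45680 = -109632 cm⁻¹.

-109632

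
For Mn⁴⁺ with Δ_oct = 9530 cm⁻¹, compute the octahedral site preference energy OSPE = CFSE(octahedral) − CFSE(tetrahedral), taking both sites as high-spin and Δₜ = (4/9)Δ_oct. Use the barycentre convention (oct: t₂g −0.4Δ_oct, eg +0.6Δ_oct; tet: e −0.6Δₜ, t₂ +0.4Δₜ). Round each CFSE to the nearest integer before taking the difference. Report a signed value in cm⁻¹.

Mn sits in group 7; removing 4 electrons leaves Mn⁴⁺ with 7 − 4 = 3 d electrons.
Octahedral high-spin t₂g³ eg⁰: CFSE = -1.2 × 9530 = -11436 cm⁻¹.
In a tetrahedral site the filling is e² t₂¹: CFSE(tet) = -0.8Δₜ = -0.8 × (4/9)(9530) = -3388 cm⁻¹.
OSPE = CFSE(oct) − CFSE(tet) = -11436 − (-3388) = -8048 cm⁻¹.

-8048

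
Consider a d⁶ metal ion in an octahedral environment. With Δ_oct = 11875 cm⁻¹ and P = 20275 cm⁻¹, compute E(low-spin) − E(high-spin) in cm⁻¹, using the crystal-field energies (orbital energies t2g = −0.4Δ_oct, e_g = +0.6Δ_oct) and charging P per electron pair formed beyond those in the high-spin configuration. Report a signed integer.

16800

High-spin: t2g^4 e_g^2, CFSE = -0.4Δ_oct = -4750 cm⁻¹.
Low-spin: t2g^6 e_g^0, orbital CFSE = -2.4Δ_oct = -28500 cm⁻¹; plus 2 excess pairs × P = +40550 cm⁻¹; total 12050 cm⁻¹.
The difference is 12050 − (-4750) = 16800 cm⁻¹, so high-spin lies lower.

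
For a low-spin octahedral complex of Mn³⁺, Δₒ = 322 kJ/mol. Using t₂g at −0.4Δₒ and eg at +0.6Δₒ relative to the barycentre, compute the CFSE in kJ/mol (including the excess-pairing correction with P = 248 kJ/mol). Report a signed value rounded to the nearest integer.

Group 7 minus oxidation state +3 gives a d⁴ configuration for Mn³⁺.
The d⁴ electrons fill as t₂g⁴ eg⁰.
The orbital stabilization is -1.6Δₒ = -1.6 × 322 = -515 kJ/mol.
Pairing penalty: 1 pair vs 0 in the high-spin reference → 1 extra × P = 248 kJ/mol.
Net CFSE = -515 + 248 = -267 kJ/mol.

-267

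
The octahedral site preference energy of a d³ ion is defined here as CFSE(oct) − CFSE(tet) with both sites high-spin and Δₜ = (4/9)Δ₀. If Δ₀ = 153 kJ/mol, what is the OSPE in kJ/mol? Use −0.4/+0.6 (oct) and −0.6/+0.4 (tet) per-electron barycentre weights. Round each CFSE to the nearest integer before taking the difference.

Octahedral (high-spin): t₂g³ eg⁰, CFSE = 3(−0.4) + 0(+0.6) = -1.2Δ₀ = -1.2 × 153 = -184 kJ/mol.
In a tetrahedral site the filling is e² t₂¹: CFSE(tet) = -0.8Δₜ = -0.8 × (4/9)(153) = -54 kJ/mol.
OSPE = -184 − (-54) = -130 kJ/mol.

-130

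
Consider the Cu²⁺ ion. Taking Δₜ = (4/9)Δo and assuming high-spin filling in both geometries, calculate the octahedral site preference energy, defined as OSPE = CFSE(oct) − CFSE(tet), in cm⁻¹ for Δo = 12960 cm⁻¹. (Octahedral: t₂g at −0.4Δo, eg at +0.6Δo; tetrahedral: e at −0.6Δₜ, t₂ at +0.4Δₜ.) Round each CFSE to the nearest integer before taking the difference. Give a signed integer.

-5472

Cu²⁺: group 11, so d-count = 11 − 2 = 9.
Octahedral (high-spin): t2g^6 e_g^3, CFSE = 6(−0.4) + 3(+0.6) = -0.6Δo = -0.6 × 12960 = -7776 cm⁻¹.
In a tetrahedral site the filling is e^4 t2^5: CFSE(tet) = -0.4Δₜ = -0.4 × (4/9)(12960) = -2304 cm⁻¹.
OSPE = -7776 − (-2304) = -5472 cm⁻¹.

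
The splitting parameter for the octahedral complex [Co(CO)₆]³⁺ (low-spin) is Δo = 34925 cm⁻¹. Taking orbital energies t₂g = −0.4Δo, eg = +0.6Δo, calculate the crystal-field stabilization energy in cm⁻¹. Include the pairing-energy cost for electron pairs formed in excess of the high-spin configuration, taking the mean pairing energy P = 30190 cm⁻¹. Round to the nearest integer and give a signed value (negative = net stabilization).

-23440

CO is neutral, so the +3 overall charge sits on Co: oxidation state +3.
Group 9 minus oxidation state +3 gives a d⁶ configuration for Co³⁺.
Electron filling gives t₂g⁶ eg⁰.
Orbital CFSE = 6(-0.4) + 0(0.6) = -2.4Δo = -2.4 × 34925 = -83820 cm⁻¹.
Relative to high-spin t₂g⁴ eg² (1 paired), the low-spin configuration has 2 additional pairs, contributing +2 × 30190 = +60380 cm⁻¹.
Overall CFSE = -83820 + 60380 = -23440 cm⁻¹.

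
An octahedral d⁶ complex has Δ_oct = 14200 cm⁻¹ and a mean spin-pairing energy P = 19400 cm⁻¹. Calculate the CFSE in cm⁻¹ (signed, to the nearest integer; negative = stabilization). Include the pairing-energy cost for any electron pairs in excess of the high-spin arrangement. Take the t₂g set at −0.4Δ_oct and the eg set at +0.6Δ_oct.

-5680

With Δ_oct < P the complex is high-spin.
Configuration: t₂g⁴ eg².
Orbital CFSE = -0.4Δ_oct = -0.4 × 14200 = -5680 cm⁻¹.
High-spin has no excess pairs, so no pairing correction applies.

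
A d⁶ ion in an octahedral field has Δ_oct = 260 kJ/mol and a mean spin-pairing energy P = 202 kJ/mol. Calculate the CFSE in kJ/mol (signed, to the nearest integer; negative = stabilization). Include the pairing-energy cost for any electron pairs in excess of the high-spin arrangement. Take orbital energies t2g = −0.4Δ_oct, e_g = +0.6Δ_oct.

-220

Since Δ_oct = 260 kJ/mol > P = 202 kJ/mol, the complex adopts the low-spin configuration.
Filling d⁶ accordingly: t2g^6 e_g^0.
Orbital CFSE = -2.4Δ_oct = -2.4 × 260 = -624 kJ/mol.
Excess pairs vs high-spin: 3 − 1 = 2; pairing cost = +404 kJ/mol.
Net CFSE = -624 + 404 = -220 kJ/mol.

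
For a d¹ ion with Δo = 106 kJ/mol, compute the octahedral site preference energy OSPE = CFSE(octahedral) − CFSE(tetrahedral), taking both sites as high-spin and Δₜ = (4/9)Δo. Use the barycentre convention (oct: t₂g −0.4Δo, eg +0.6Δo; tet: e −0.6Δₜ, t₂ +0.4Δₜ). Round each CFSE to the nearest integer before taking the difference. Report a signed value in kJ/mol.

-14

Octahedral (high-spin): t₂g¹ eg⁰, CFSE = 1(−0.4) + 0(+0.6) = -0.4Δo = -0.4 × 106 = -42 kJ/mol.
In a tetrahedral site the filling is e¹ t₂⁰: CFSE(tet) = -0.6Δₜ = -0.6 × (4/9)(106) = -28 kJ/mol.
OSPE = CFSE(oct) − CFSE(tet) = -42 − (-28) = -14 kJ/mol.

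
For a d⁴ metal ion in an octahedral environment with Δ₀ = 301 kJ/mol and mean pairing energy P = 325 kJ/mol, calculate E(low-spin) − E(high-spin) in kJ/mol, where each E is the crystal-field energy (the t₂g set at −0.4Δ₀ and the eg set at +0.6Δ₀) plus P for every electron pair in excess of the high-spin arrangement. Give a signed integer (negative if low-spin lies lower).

24

In the high-spin limit (t₂g³ eg¹) the orbital term is -0.6Δ₀ = -181 kJ/mol, with no excess pairing.
For low-spin the configuration is t₂g⁴ eg⁰: orbital energy -1.6 × 301 = -482 kJ/mol, and 1 additional pair relative to high-spin adds 325 kJ/mol, giving -157 kJ/mol.
E(LS) − E(HS) = -157 − (-181) = 24 kJ/mol.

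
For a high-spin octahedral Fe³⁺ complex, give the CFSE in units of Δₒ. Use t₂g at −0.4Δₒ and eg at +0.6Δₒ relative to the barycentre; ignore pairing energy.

Fe sits in group 8; removing 3 electrons leaves Fe³⁺ with 8 − 3 = 5 d electrons.
Configuration: t₂g³ eg².
CFSE = 3(-0.4Δₒ) + 2(0.6Δₒ) = -1.2Δₒ + 1.2Δₒ = 0.0Δₒ.

0.0 Δₒ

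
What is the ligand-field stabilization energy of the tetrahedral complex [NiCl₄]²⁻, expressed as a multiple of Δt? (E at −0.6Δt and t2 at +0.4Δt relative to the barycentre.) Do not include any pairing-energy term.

Each Cl⁻ contributes -1; 4 × (-1) = -4. With overall charge -2, Ni is in the +2 oxidation state.
Ni²⁺: group 10, so d-count = 10 − 2 = 8.
Tetrahedral fields are weak (Δₜ ≈ 4/9 Δₒ), so electrons fill high-spin.
Configuration: e^4 t2^4.
CFSE = 4(-0.6Δt) + 4(0.4Δt) = -2.4Δt + 1.6Δt = -0.8Δt.

-0.8 Δt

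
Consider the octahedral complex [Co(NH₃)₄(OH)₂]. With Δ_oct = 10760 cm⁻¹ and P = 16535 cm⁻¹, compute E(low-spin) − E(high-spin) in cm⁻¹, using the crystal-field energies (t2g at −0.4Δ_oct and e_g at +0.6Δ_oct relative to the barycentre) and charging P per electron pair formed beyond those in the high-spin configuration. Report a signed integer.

Ligand charges: 4×(+0) from NH₃ and 2×(-1) from OH⁻ sum to -2; with overall charge +0, Co is +2.
Co sits in group 9; removing 2 electrons leaves Co²⁺ with 9 − 2 = 7 d electrons.
High-spin: t2g^5 e_g^2, CFSE = -0.8Δ_oct = -8608 cm⁻¹.
Low-spin t2g^6 e_g^1 gives -1.8Δ_oct = -19368 cm⁻¹, but forming 1 extra pair costs 1P = 16535 cm⁻¹, so E(LS) = -19368 + 16535 = -2833 cm⁻¹.
Thus E(LS) − E(HS) = 5775 cm⁻¹.

5775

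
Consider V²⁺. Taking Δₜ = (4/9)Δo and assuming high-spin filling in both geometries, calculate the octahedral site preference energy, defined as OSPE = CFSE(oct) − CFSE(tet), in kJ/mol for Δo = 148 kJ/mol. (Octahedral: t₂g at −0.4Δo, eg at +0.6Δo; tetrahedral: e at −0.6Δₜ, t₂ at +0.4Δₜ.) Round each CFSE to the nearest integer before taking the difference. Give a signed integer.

-125

V²⁺: group 5, so d-count = 5 − 2 = 3.
Octahedral high-spin t₂g³ eg⁰: CFSE = -1.2 × 148 = -178 kJ/mol.
Tetrahedral e² t₂¹ gives -0.8Δₜ = -0.8 × (4/9) × 148 = -53 kJ/mol.
OSPE = CFSE(oct) − CFSE(tet) = -178 − (-53) = -125 kJ/mol.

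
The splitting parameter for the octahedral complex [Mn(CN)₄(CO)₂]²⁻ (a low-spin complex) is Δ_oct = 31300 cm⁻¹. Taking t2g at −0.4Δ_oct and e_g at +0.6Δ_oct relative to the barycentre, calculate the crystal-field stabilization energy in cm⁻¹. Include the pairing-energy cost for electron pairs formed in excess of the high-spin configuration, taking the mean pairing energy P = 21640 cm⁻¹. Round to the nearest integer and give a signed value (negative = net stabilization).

Ligand charges: 4×(-1) from CN⁻ and 2×(+0) from CO sum to -4; with overall charge -2, Mn is +2.
Mn²⁺: group 7, so d-count = 7 − 2 = 5.
Configuration: t2g^5 e_g^0.
The orbital stabilization is -2.0Δ_oct = -2.0 × 31300 = -62600 cm⁻¹.
Relative to high-spin t2g^3 e_g^2 (0 paired), the low-spin configuration has 2 additional pairs, contributing +2 × 21640 = +43280 cm⁻¹.
Net CFSE = -62600 + 43280 = -19320 cm⁻¹.

-19320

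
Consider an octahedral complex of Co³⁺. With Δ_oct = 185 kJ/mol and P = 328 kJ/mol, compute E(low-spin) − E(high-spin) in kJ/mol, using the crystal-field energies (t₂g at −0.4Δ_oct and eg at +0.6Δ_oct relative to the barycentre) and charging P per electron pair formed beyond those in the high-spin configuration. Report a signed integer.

Co³⁺: group 9, so d-count = 9 − 3 = 6.
High-spin: t₂g⁴ eg², CFSE = -0.4Δ_oct = -74 kJ/mol.
Low-spin t₂g⁶ eg⁰ gives -2.4Δ_oct = -444 kJ/mol, but forming 2 extra pairs costs 2P = 656 kJ/mol, so E(LS) = -444 + 656 = 212 kJ/mol.
E(LS) − E(HS) = 212 − (-74) = 286 kJ/mol.

286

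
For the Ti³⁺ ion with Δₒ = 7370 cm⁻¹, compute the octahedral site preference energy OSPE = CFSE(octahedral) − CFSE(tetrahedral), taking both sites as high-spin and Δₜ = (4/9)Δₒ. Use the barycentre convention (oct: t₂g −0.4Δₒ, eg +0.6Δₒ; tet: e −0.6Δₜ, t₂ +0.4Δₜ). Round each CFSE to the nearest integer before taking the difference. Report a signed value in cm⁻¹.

Ti is in group 4, so Ti³⁺ is d¹ (4 − 3 = 1).
Octahedral (high-spin): t₂g¹ eg⁰, CFSE = 1(−0.4) + 0(+0.6) = -0.4Δₒ = -0.4 × 7370 = -2948 cm⁻¹.
Tetrahedral e¹ t₂⁰ gives -0.6Δₜ = -0.6 × (4/9) × 7370 = -1965 cm⁻¹.
OSPE = CFSE(oct) − CFSE(tet) = -2948 − (-1965) = -983 cm⁻¹.

-983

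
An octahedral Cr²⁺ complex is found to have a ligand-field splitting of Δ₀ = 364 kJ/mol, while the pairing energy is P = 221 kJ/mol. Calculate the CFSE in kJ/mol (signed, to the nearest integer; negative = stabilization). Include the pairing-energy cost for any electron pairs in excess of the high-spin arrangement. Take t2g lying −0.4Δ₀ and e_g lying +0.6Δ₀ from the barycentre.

-361

Cr sits in group 6; removing 2 electrons leaves Cr²⁺ with 6 − 2 = 4 d electrons.
Δ₀ > P, so pairing is preferred: the ground state is low-spin.
Configuration: t2g^4 e_g^0.
Orbital CFSE = -1.6Δ₀ = -1.6 × 364 = -582 kJ/mol.
Excess pairs vs high-spin: 1 − 0 = 1; pairing cost = +221 kJ/mol.
Net CFSE = -582 + 221 = -361 kJ/mol.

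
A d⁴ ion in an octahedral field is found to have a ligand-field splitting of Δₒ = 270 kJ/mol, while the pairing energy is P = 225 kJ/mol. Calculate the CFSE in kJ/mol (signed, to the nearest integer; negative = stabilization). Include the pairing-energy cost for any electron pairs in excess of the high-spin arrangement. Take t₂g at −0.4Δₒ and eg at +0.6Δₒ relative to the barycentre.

-207

Here Δₒ > P (270 > 225), so the low-spin state is favoured.
That gives t₂g⁴ eg⁰.
Orbital CFSE = -1.6Δₒ = -1.6 × 270 = -432 kJ/mol.
Excess pairs vs high-spin: 1 − 0 = 1; pairing cost = +225 kJ/mol.
Net CFSE = -432 + 225 = -207 kJ/mol.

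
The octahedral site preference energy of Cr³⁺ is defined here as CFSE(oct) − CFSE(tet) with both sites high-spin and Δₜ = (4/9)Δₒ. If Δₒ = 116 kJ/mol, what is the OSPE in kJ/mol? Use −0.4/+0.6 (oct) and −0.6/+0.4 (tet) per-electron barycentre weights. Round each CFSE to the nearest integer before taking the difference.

-98

Group 6 minus oxidation state +3 gives a d³ configuration for Cr³⁺.
Octahedral (high-spin): t₂g³ eg⁰, CFSE = 3(−0.4) + 0(+0.6) = -1.2Δₒ = -1.2 × 116 = -139 kJ/mol.
In a tetrahedral site the filling is e² t₂¹: CFSE(tet) = -0.8Δₜ = -0.8 × (4/9)(116) = -41 kJ/mol.
OSPE = CFSE(oct) − CFSE(tet) = -139 − (-41) = -98 kJ/mol.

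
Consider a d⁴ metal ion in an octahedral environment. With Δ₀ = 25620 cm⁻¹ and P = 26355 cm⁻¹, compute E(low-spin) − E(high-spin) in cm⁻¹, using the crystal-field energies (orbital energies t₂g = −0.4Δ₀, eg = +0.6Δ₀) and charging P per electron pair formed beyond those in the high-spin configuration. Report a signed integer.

735

High-spin: t₂g³ eg¹, CFSE = -0.6Δ₀ = -15372 cm⁻¹.
For low-spin the configuration is t₂g⁴ eg⁰: orbital energy -1.6 × 25620 = -40992 cm⁻¹, and 1 additional pair relative to high-spin adds 26355 cm⁻¹, giving -14637 cm⁻¹.
Thus E(LS) − E(HS) = 735 cm⁻¹.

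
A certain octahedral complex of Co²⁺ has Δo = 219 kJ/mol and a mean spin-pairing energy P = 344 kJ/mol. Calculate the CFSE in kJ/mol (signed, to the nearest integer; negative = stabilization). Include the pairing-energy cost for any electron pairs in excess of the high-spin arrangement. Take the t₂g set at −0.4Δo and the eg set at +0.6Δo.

-175

Co is in group 9, so Co²⁺ is d⁷ (9 − 2 = 7).
Since Δo = 219 kJ/mol < P = 344 kJ/mol, the complex adopts the high-spin configuration.
Configuration: t₂g⁵ eg².
Orbital CFSE = -0.8Δo = -0.8 × 219 = -175 kJ/mol.
High-spin has no excess pairs, so no pairing correction applies.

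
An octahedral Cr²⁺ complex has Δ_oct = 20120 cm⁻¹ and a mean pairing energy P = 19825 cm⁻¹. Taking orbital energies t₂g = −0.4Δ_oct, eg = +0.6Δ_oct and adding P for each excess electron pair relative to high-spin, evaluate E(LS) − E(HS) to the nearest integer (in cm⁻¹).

Cr is in group 6, so Cr²⁺ is d⁴ (6 − 2 = 4).
High-spin d⁴ fills as t₂g³ eg¹ with CFSE 3(−0.4) + 1(+0.6) = -0.6Δ_oct = -12072 cm⁻¹.
Low-spin t₂g⁴ eg⁰ gives -1.6Δ_oct = -32192 cm⁻¹, but forming 1 extra pair costs 1P = 19825 cm⁻¹, so E(LS) = -32192 + 19825 = -12367 cm⁻¹.
E(LS) − E(HS) = -12367 − (-12072) = -295 cm⁻¹.

-295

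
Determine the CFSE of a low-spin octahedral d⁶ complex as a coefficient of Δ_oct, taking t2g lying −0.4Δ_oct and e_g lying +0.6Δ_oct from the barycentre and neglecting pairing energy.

Configuration: t2g^6 e_g^0.
CFSE = 6(-0.4Δ_oct) + 0(0.6Δ_oct) = -2.4Δ_oct + 0.0Δ_oct = -2.4Δ_oct.

-2.4 Δ_oct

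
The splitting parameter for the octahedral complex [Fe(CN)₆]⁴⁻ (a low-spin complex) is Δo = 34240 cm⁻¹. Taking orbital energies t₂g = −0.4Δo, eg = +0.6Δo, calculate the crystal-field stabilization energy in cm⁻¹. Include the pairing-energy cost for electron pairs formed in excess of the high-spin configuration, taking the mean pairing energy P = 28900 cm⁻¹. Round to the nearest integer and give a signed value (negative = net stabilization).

-24376

Each CN⁻ contributes -1; 6 × (-1) = -6. With overall charge -4, Fe is in the +2 oxidation state.
Fe is in group 8, so Fe²⁺ is d⁶ (8 − 2 = 6).
The d⁶ electrons fill as t₂g⁶ eg⁰.
Orbital CFSE = 6(-0.4) + 0(0.6) = -2.4Δo = -2.4 × 34240 = -82176 cm⁻¹.
Pairing penalty: 3 pairs vs 1 in the high-spin reference → 2 extra × P = 57800 cm⁻¹.
Combining: -82176 + 57800 = -24376 cm⁻¹.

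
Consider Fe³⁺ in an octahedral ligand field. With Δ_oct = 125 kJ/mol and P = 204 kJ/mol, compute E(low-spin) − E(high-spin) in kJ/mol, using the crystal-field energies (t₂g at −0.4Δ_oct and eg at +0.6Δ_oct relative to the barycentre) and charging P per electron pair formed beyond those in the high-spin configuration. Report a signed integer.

158

Fe³⁺: group 8, so d-count = 8 − 3 = 5.
High-spin: t₂g³ eg², CFSE = 0.0Δ_oct = 0 kJ/mol.
Low-spin: t₂g⁵ eg⁰, orbital CFSE = -2.0Δ_oct = -250 kJ/mol; plus 2 excess pairs × P = +408 kJ/mol; total 158 kJ/mol.
E(LS) − E(HS) = 158 − (0) = 158 kJ/mol.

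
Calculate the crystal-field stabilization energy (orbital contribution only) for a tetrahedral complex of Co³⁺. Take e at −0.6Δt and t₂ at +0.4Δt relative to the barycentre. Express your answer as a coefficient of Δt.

Group 9 minus oxidation state +3 gives a d⁶ configuration for Co³⁺.
With tetrahedral geometry the complex is necessarily high-spin.
Configuration: e³ t₂³.
CFSE = 3(-0.6Δt) + 3(0.4Δt) = -1.8Δt + 1.2Δt = -0.6Δt.

-0.6 Δt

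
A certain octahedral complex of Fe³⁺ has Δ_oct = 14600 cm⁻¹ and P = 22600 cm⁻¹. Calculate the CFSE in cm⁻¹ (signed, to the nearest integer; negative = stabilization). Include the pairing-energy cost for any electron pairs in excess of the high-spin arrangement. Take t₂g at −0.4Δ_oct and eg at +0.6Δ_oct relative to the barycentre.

0

Fe sits in group 8; removing 3 electrons leaves Fe³⁺ with 8 − 3 = 5 d electrons.
Δ_oct < P, so pairing is avoided: the ground state is high-spin.
Configuration: t₂g³ eg².
Orbital CFSE = 0.0Δ_oct = 0.0 × 14600 = 0 cm⁻¹.
High-spin has no excess pairs, so no pairing correction applies.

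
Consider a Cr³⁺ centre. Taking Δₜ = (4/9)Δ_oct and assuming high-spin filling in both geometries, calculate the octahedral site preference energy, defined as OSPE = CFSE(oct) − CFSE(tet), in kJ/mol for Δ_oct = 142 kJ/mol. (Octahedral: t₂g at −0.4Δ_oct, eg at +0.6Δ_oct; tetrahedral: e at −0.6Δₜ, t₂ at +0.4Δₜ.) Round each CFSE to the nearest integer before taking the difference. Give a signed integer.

Cr is in group 6, so Cr³⁺ is d³ (6 − 3 = 3).
Octahedral high-spin t₂g³ eg⁰: CFSE = -1.2 × 142 = -170 kJ/mol.
Tetrahedral e² t₂¹ gives -0.8Δₜ = -0.8 × (4/9) × 142 = -50 kJ/mol.
OSPE = CFSE(oct) − CFSE(tet) = -170 − (-50) = -120 kJ/mol.

-120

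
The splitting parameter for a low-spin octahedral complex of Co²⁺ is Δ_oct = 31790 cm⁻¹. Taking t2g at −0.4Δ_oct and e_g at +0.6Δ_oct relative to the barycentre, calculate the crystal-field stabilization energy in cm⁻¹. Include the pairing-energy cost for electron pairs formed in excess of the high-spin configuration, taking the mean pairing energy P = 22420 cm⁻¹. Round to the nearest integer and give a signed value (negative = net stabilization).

Group 9 minus oxidation state +2 gives a d⁷ configuration for Co²⁺.
Configuration: t2g^6 e_g^1.
The orbital stabilization is -1.8Δ_oct = -1.8 × 31790 = -57222 cm⁻¹.
Relative to high-spin t2g^5 e_g^2 (2 paired), the low-spin configuration has 1 additional pair, contributing +1 × 22420 = +22420 cm⁻¹.
Net CFSE = -57222 + 22420 = -34802 cm⁻¹.

-34802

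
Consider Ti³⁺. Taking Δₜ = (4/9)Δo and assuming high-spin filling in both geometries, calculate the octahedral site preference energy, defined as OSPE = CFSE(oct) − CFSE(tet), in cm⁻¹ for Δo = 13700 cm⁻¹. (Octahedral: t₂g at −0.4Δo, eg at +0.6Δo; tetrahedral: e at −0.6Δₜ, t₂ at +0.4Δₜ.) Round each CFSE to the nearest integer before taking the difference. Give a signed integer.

Ti³⁺: group 4, so d-count = 4 − 3 = 1.
Octahedral (high-spin): t₂g¹ eg⁰, CFSE = 1(−0.4) + 0(+0.6) = -0.4Δo = -0.4 × 13700 = -5480 cm⁻¹.
Tetrahedral e¹ t₂⁰ gives -0.6Δₜ = -0.6 × (4/9) × 13700 = -3653 cm⁻¹.
Subtracting, OSPE = -5480 − (-3653) = -1827 cm⁻¹.

-1827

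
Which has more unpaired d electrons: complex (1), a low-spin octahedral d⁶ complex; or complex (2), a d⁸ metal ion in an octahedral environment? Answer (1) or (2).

(1): t₂g⁶ eg⁰ → 0 unpaired.
(2): t₂g⁶ eg² → 2 unpaired.
So (2) has more unpaired electrons.

(2)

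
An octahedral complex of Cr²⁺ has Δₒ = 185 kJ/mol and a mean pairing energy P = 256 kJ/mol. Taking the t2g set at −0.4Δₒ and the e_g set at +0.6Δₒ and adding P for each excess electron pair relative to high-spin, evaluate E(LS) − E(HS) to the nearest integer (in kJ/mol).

Cr²⁺: group 6, so d-count = 6 − 2 = 4.
High-spin d⁴ fills as t2g^3 e_g^1 with CFSE 3(−0.4) + 1(+0.6) = -0.6Δₒ = -111 kJ/mol.
Low-spin t2g^4 e_g^0 gives -1.6Δₒ = -296 kJ/mol, but forming 1 extra pair costs 1P = 256 kJ/mol, so E(LS) = -296 + 256 = -40 kJ/mol.
E(LS) − E(HS) = -40 − (-111) = 71 kJ/mol.

71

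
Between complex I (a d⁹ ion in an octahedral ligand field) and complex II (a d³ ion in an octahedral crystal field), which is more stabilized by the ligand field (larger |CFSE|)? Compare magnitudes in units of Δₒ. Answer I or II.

I: t₂g⁶ eg³, CFSE = -0.6Δₒ.
II: For octahedral d³ the high- and low-spin configurations coincide; t₂g³ eg⁰, CFSE = -1.2Δₒ.
So II has the larger |CFSE|.

II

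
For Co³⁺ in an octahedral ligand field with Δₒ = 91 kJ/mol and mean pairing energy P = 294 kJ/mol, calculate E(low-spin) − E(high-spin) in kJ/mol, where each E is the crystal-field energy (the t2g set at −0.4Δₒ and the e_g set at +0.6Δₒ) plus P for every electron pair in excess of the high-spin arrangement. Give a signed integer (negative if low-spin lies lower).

Co³⁺: group 9, so d-count = 9 − 3 = 6.
In the high-spin limit (t2g^4 e_g^2) the orbital term is -0.4Δₒ = -36 kJ/mol, with no excess pairing.
For low-spin the configuration is t2g^6 e_g^0: orbital energy -2.4 × 91 = -218 kJ/mol, and 2 additional pairs relative to high-spin add 588 kJ/mol, giving 370 kJ/mol.
E(LS) − E(HS) = 370 − (-36) = 406 kJ/mol.

406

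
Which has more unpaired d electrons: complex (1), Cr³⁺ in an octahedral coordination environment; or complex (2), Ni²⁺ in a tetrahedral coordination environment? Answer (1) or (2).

(1)

(1): Cr is in group 6, so Cr³⁺ is d³ (6 − 3 = 3); t₂g³ eg⁰ → 3 unpaired.
(2): Ni²⁺: group 10, so d-count = 10 − 2 = 8; Tetrahedral fields are weak (Δₜ ≈ 4/9 Δₒ), so electrons fill high-spin; e^4 t2^4 → 2 unpaired.
So (1) has more unpaired electrons.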